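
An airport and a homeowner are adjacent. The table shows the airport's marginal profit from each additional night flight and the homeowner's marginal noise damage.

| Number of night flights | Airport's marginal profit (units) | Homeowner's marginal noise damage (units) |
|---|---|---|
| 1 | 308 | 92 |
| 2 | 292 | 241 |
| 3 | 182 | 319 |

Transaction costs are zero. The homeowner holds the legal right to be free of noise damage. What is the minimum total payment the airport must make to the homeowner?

Efficient level: marginal profit ≥ marginal noise damage through level 2, so k* = 2.
With the homeowner holding the right, the airport must at least compensate total damage at k*: 92 + 241 = 333.

333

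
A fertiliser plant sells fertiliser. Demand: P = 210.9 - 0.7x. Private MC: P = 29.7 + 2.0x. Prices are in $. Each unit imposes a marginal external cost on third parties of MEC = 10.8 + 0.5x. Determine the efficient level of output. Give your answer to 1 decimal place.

x* = 53.3

Social marginal cost = private MC + MEC = 40.5 + 2.5x.
Set SMC = demand: 40.5 + 2.5x = 210.9 - 0.7x → x* = 53.2500.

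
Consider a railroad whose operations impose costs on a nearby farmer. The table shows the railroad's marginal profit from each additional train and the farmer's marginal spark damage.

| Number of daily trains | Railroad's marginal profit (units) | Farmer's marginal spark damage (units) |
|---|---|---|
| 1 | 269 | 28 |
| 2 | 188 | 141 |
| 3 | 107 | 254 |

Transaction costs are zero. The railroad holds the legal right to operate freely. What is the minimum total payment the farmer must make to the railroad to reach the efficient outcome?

107

Left alone the railroad would choose level 3 (marginal profit stays positive).
Efficient level: k* = 2 (marginal profit ≥ marginal spark damage through 2).
The farmer must at least cover the railroad's forgone profit from cutting 3→2: 107 = 107.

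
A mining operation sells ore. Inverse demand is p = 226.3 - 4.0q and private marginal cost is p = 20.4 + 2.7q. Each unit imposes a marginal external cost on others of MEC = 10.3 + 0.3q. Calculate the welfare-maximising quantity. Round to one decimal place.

q* = 27.9

Social marginal cost = private MC + MEC = 30.7 + 3.0q.
Set SMC = demand: 30.7 + 3.0q = 226.3 - 4.0q → q* = 27.9429.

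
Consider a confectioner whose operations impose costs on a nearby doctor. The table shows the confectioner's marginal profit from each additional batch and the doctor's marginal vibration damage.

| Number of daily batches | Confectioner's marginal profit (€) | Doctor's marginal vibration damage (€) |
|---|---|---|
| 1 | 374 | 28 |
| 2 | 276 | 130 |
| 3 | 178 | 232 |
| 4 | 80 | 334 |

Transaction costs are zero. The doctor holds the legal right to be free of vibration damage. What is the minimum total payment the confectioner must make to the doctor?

€158

Efficient level: marginal profit ≥ marginal vibration damage through level 2, so k* = 2.
With the doctor holding the right, the confectioner must at least compensate total damage at k*: 28 + 130 = 158.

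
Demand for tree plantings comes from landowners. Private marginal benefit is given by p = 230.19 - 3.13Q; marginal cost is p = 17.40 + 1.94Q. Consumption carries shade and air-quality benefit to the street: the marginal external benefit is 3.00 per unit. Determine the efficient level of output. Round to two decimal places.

Q* = 42.56

Social marginal benefit = demand + MEB = 233.19 - 3.13Q.
Set SMB = MC: 233.19 - 3.13Q = 17.40 + 1.94Q → Q* = 42.5621.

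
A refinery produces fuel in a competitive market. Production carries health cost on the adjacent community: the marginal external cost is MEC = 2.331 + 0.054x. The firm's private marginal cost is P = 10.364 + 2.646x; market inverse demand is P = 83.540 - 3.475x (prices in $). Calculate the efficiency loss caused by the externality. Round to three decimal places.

DWL = $0.717

Market equilibrium (private): 10.364 + 2.646x = 83.540 - 3.475x → x_m = 11.9549.
Social marginal cost = private MC + MEC = 12.695 + 2.700x.
Set SMC = demand: 12.695 + 2.700x = 83.540 - 3.475x → x* = 11.4729.
Between x* and x_m the wedge SMC − demand runs linearly from 0 to MEC(x_m), so the loss is a triangle.
DWL = ½ × 0.4820 × 2.9766 = 0.7174.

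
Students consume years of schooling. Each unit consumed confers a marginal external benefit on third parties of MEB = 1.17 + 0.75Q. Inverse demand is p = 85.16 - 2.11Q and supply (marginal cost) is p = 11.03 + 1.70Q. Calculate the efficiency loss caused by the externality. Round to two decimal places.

Market equilibrium (private): 11.03 + 1.70Q = 85.16 - 2.11Q → Q_m = 19.4567.
Social marginal benefit = demand + MEB = 86.33 - 1.36Q.
Set SMB = MC: 86.33 - 1.36Q = 11.03 + 1.70Q → Q* = 24.6078.
The welfare-loss triangle has base |Q_m − Q*| and height MEB(Q_m) (the vertical gap between SMB and MC is zero at Q* and MEB at Q_m).
DWL = ½ × 5.1511 × 15.7625 = 40.5971.

DWL = 40.60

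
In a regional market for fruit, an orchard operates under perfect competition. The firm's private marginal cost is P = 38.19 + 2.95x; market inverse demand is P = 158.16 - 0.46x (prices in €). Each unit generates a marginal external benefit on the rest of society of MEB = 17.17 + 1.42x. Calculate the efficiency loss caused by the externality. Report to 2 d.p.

Market equilibrium (private): 38.19 + 2.95x = 158.16 - 0.46x → x_m = 35.1818.
Social marginal cost = private MC − MEB = 21.02 + 1.53x.
Set SMC = demand: 21.02 + 1.53x = 158.16 - 0.46x → x* = 68.9146.
Between x* and x_m the wedge demand − SMC runs linearly from 0 to MEB(x_m), so the loss is a triangle.
DWL = ½ × 33.7328 × 67.1282 = 1132.2111.

DWL = €1132.21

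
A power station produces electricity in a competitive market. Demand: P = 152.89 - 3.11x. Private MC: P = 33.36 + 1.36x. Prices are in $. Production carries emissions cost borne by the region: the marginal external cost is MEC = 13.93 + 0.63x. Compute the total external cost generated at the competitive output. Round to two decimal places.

$597.74

Market equilibrium (private): 33.36 + 1.36x = 152.89 - 3.11x → x_m = 26.7405.
Total external cost = ∫₀^{x_m} (13.93 + 0.63x) dx = 13.93×26.7405 + ½×0.63×26.7405² = 597.7373.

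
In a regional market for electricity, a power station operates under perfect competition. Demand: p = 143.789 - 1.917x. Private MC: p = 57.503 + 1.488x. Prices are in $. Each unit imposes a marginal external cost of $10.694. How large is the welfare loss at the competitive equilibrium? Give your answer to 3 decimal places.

DWL = $16.793

Market equilibrium (private): 57.503 + 1.488x = 143.789 - 1.917x → x_m = 25.3410.
Social marginal cost = private MC + MEC = 68.197 + 1.488x.
Set SMC = demand: 68.197 + 1.488x = 143.789 - 1.917x → x* = 22.2003.
The welfare-loss triangle has base |x_m − x*| and height MEC(x_m) (the vertical gap between SMC and demand is zero at x* and MEC at x_m).
DWL = ½ × 3.1407 × 10.6940 = 16.7933.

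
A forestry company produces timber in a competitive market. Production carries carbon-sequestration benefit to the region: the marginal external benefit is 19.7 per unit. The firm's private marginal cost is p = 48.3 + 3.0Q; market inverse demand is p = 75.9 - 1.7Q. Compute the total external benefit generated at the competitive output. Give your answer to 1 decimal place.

Market equilibrium (private): 48.3 + 3.0Q = 75.9 - 1.7Q → Q_m = 5.8723.
Total external benefit = MEB × Q_m = 19.7 × 5.8723 = 115.6843.

115.7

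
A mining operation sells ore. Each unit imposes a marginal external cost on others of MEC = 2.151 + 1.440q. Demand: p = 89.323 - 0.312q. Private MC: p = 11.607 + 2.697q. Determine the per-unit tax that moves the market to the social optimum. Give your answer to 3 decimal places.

Social marginal cost = private MC + MEC = 13.758 + 4.137q.
Set SMC = demand: 13.758 + 4.137q = 89.323 - 0.312q → q* = 16.9847.
The Pigouvian tax equals MEC at q*: 2.151 + 1.440×16.9847 = 26.6090.

tax = 26.609 per unit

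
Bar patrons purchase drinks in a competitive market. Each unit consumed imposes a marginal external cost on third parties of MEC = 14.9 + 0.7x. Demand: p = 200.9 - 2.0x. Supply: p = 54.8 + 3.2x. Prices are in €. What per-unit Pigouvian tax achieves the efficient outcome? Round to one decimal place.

tax = €30.5 per unit

Social marginal benefit = demand − MEC = 186.0 - 2.7x.
Set SMB = MC: 186.0 - 2.7x = 54.8 + 3.2x → x* = 22.2373.
The Pigouvian tax equals MEC at x*: 14.9 + 0.7×22.2373 = 30.4661.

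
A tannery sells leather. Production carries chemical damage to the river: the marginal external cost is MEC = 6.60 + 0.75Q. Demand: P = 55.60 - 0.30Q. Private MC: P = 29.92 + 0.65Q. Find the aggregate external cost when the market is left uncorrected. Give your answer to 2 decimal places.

452.42

Market equilibrium (private): 29.92 + 0.65Q = 55.60 - 0.30Q → Q_m = 27.0316.
Total external cost = ∫₀^{Q_m} (6.60 + 0.75Q) dQ = 6.60×27.0316 + ½×0.75×27.0316² = 452.4238.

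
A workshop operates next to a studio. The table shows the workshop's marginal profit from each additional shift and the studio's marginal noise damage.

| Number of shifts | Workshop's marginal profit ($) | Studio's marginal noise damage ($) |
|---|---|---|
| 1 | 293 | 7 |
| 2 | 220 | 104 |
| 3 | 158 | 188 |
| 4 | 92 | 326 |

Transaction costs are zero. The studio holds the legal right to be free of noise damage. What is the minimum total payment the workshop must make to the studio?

$111

Efficient level: marginal profit ≥ marginal noise damage through level 2, so k* = 2.
With the studio holding the right, the workshop must at least compensate total damage at k*: 7 + 104 = 111.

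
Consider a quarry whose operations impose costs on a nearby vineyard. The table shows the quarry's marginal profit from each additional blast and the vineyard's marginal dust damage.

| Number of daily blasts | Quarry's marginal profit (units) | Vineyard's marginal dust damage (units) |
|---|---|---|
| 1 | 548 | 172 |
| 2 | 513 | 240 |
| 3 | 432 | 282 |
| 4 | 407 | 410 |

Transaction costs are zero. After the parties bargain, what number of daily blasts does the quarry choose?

3

Bargaining reaches the level where marginal profit last exceeds marginal dust damage.
That holds through level 3 (432 ≥ 282) but not at 4 (407 < 410).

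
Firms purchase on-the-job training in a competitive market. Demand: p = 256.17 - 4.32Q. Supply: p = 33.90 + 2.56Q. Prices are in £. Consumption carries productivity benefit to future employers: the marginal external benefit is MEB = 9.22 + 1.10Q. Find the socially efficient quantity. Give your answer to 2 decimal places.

Q* = 40.05

Social marginal benefit = demand + MEB = 265.39 - 3.22Q.
Set SMB = MC: 265.39 - 3.22Q = 33.90 + 2.56Q → Q* = 40.0502.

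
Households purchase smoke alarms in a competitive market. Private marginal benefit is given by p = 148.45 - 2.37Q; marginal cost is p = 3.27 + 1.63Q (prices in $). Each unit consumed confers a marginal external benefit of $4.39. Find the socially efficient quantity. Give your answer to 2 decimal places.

Social marginal benefit = demand + MEB = 152.84 - 2.37Q.
Set SMB = MC: 152.84 - 2.37Q = 3.27 + 1.63Q → Q* = 37.3925.

Q* = 37.39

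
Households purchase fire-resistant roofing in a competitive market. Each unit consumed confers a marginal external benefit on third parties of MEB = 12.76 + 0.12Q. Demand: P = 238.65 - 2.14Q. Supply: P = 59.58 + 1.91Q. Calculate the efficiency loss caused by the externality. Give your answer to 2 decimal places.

Market equilibrium (private): 59.58 + 1.91Q = 238.65 - 2.14Q → Q_m = 44.2148.
Social marginal benefit = demand + MEB = 251.41 - 2.02Q.
Set SMB = MC: 251.41 - 2.02Q = 59.58 + 1.91Q → Q* = 48.8117.
The welfare-loss triangle has base |Q_m − Q*| and height MEB(Q_m) (the vertical gap between SMB and MC is zero at Q* and MEB at Q_m).
DWL = ½ × 4.5969 × 18.0658 = 41.5233.

DWL = 41.52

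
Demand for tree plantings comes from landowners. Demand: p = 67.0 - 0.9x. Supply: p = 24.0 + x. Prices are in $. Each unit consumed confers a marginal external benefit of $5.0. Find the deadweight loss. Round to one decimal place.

DWL = $6.6

Market equilibrium (private): 24.0 + x = 67.0 - 0.9x → x_m = 22.6316.
Social marginal benefit = demand + MEB = 72.0 - 0.9x.
Set SMB = MC: 72.0 - 0.9x = 24.0 + x → x* = 25.2632.
Height of the DWL triangle at x_m is SMB(x_m) − MC(x_m) = MEB(x_m) = 5.0000.
DWL = ½ × 2.6316 × 5.0000 = 6.5790.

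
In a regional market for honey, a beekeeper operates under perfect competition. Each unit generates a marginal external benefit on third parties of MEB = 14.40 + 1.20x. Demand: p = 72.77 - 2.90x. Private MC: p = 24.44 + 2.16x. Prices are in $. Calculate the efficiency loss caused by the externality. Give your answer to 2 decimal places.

DWL = $86.64

Market equilibrium (private): 24.44 + 2.16x = 72.77 - 2.90x → x_m = 9.5514.
Social marginal cost = private MC − MEB = 10.04 + 0.96x.
Set SMC = demand: 10.04 + 0.96x = 72.77 - 2.90x → x* = 16.2513.
The welfare-loss triangle has base |x_m − x*| and height MEB(x_m) (the vertical gap between SMC and demand is zero at x* and MEB at x_m).
DWL = ½ × 6.6999 × 25.8617 = 86.6354.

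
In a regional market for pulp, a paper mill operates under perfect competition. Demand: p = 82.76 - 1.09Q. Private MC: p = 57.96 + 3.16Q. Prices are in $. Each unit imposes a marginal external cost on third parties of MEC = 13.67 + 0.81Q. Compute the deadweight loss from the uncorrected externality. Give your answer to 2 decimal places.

Market equilibrium (private): 57.96 + 3.16Q = 82.76 - 1.09Q → Q_m = 5.8353.
Social marginal cost = private MC + MEC = 71.63 + 3.97Q.
Set SMC = demand: 71.63 + 3.97Q = 82.76 - 1.09Q → Q* = 2.1996.
Height of the DWL triangle at Q_m is SMC(Q_m) − demand(Q_m) = MEC(Q_m) = 18.3966.
DWL = ½ × 3.6357 × 18.3966 = 33.4423.

DWL = $33.44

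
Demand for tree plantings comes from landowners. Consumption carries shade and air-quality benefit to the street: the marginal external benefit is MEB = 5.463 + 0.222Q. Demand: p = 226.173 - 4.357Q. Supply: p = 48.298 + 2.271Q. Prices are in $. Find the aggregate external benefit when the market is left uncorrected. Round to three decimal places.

$226.554

Market equilibrium (private): 48.298 + 2.271Q = 226.173 - 4.357Q → Q_m = 26.8369.
Total external benefit = ∫₀^{Q_m} (5.463 + 0.222Q) dQ = 5.463×26.8369 + ½×0.222×26.8369² = 226.5543.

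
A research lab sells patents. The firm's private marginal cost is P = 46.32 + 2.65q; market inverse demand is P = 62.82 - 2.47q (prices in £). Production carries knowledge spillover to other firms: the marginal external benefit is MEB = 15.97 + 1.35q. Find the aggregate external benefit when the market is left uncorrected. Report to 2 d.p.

£58.48

Market equilibrium (private): 46.32 + 2.65q = 62.82 - 2.47q → q_m = 3.2227.
Total external benefit = ∫₀^{q_m} (15.97 + 1.35q) dq = 15.97×3.2227 + ½×1.35×3.2227² = 58.4769.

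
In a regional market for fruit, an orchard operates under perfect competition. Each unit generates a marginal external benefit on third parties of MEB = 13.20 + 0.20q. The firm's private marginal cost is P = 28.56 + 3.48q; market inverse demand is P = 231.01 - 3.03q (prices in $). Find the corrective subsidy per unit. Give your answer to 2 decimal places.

subsidy = $20.04 per unit

Social marginal cost = private MC − MEB = 15.36 + 3.28q.
Set SMC = demand: 15.36 + 3.28q = 231.01 - 3.03q → q* = 34.1759.
The Pigouvian subsidy equals MEB at q*: 13.20 + 0.20×34.1759 = 20.0352.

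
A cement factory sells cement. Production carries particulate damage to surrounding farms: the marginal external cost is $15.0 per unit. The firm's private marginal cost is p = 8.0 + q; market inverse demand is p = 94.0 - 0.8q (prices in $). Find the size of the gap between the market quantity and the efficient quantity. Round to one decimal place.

8.3 units

Market equilibrium (private): 8.0 + q = 94.0 - 0.8q → q_m = 47.7778.
Social marginal cost = private MC + MEC = 23.0 + q.
Set SMC = demand: 23.0 + q = 94.0 - 0.8q → q* = 39.4444.
Gap = |47.7778 − 39.4444| = 8.3334.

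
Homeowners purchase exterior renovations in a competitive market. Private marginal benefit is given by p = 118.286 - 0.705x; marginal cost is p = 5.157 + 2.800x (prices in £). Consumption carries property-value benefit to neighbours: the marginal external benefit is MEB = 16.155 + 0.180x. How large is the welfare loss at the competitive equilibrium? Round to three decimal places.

Market equilibrium (private): 5.157 + 2.800x = 118.286 - 0.705x → x_m = 32.2765.
Social marginal benefit = demand + MEB = 134.441 - 0.525x.
Set SMB = MC: 134.441 - 0.525x = 5.157 + 2.800x → x* = 38.8824.
The loss is the area between SMB and MC from x* to x_m; with linear curves that's a triangle of height MEB(x_m).
DWL = ½ × 6.6059 × 21.9648 = 72.5486.

DWL = £72.549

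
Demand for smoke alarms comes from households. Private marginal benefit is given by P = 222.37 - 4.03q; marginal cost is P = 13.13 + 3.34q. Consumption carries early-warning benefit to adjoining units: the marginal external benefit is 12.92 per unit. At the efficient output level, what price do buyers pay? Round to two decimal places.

P = 100.89

Social marginal benefit = demand + MEB = 235.29 - 4.03q.
Set SMB = MC: 235.29 - 4.03q = 13.13 + 3.34q → q* = 30.1438.
Consumer price on the demand curve at q*: 222.37 − 4.03×30.1438 = 100.8905.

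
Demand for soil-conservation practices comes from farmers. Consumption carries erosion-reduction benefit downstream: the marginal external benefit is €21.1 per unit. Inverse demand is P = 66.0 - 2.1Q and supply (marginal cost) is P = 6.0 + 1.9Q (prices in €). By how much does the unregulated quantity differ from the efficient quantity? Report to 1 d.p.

5.3 units

Market equilibrium (private): 6.0 + 1.9Q = 66.0 - 2.1Q → Q_m = 15.0000.
Social marginal benefit = demand + MEB = 87.1 - 2.1Q.
Set SMB = MC: 87.1 - 2.1Q = 6.0 + 1.9Q → Q* = 20.2750.
Gap = |15.0000 − 20.2750| = 5.2750.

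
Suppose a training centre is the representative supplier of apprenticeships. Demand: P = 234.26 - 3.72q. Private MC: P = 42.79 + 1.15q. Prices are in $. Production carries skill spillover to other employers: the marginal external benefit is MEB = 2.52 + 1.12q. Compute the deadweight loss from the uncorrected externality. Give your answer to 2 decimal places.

Market equilibrium (private): 42.79 + 1.15q = 234.26 - 3.72q → q_m = 39.3162.
Social marginal cost = private MC − MEB = 40.27 + 0.03q.
Set SMC = demand: 40.27 + 0.03q = 234.26 - 3.72q → q* = 51.7307.
The welfare-loss triangle has base |q_m − q*| and height MEB(q_m) (the vertical gap between SMC and demand is zero at q* and MEB at q_m).
DWL = ½ × 12.4145 × 46.5542 = 288.9736.

DWL = $288.97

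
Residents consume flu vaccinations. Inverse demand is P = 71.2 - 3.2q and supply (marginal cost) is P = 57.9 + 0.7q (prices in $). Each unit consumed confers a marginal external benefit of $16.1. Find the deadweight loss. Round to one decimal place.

DWL = $33.2

Market equilibrium (private): 57.9 + 0.7q = 71.2 - 3.2q → q_m = 3.4103.
Social marginal benefit = demand + MEB = 87.3 - 3.2q.
Set SMB = MC: 87.3 - 3.2q = 57.9 + 0.7q → q* = 7.5385.
The welfare-loss triangle has base |q_m − q*| and height MEB(q_m) (the vertical gap between SMB and MC is zero at q* and MEB at q_m).
DWL = ½ × 4.1282 × 16.1000 = 33.2320.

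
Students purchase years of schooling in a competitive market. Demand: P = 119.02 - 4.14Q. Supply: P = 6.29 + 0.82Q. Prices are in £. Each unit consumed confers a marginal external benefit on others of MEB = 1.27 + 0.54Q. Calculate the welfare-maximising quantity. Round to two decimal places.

Q* = 25.79

Social marginal benefit = demand + MEB = 120.29 - 3.60Q.
Set SMB = MC: 120.29 - 3.60Q = 6.29 + 0.82Q → Q* = 25.7919.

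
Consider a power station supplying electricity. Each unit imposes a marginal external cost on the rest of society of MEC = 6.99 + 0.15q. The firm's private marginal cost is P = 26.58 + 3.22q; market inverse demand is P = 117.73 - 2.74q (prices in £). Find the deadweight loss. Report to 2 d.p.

Market equilibrium (private): 26.58 + 3.22q = 117.73 - 2.74q → q_m = 15.2936.
Social marginal cost = private MC + MEC = 33.57 + 3.37q.
Set SMC = demand: 33.57 + 3.37q = 117.73 - 2.74q → q* = 13.7741.
The welfare-loss triangle has base |q_m − q*| and height MEC(q_m) (the vertical gap between SMC and demand is zero at q* and MEC at q_m).
DWL = ½ × 1.5195 × 9.2840 = 7.0535.

DWL = £7.05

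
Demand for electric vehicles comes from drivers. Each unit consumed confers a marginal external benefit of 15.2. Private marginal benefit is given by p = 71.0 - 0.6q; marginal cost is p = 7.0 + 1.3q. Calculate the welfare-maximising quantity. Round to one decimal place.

q* = 41.7

Social marginal benefit = demand + MEB = 86.2 - 0.6q.
Set SMB = MC: 86.2 - 0.6q = 7.0 + 1.3q → q* = 41.6842.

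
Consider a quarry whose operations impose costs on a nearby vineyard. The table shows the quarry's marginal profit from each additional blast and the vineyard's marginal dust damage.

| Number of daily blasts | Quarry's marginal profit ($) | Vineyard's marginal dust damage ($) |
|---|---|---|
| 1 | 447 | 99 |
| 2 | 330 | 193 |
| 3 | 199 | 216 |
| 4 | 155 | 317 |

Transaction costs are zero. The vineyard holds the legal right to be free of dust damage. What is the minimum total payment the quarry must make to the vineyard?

Efficient level: marginal profit ≥ marginal dust damage through level 2, so k* = 2.
With the vineyard holding the right, the quarry must at least compensate total damage at k*: 99 + 193 = 292.

$292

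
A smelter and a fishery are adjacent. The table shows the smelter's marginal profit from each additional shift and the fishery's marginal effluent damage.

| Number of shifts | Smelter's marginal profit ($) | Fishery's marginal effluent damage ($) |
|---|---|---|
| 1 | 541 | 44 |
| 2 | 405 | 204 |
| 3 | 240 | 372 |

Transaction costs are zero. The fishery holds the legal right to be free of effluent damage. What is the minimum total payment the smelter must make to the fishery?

$248

Efficient level: marginal profit ≥ marginal effluent damage through level 2, so k* = 2.
With the fishery holding the right, the smelter must at least compensate total damage at k*: 44 + 204 = 248.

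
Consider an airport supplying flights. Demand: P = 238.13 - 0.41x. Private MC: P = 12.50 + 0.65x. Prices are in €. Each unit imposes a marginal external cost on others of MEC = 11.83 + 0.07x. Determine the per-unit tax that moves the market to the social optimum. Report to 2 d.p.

tax = €25.07 per unit

Social marginal cost = private MC + MEC = 24.33 + 0.72x.
Set SMC = demand: 24.33 + 0.72x = 238.13 - 0.41x → x* = 189.2035.
The Pigouvian tax equals MEC at x*: 11.83 + 0.07×189.2035 = 25.0742.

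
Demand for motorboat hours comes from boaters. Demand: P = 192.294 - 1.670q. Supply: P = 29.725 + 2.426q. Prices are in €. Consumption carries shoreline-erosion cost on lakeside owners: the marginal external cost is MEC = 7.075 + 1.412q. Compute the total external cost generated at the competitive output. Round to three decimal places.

€1392.947

Market equilibrium (private): 29.725 + 2.426q = 192.294 - 1.670q → q_m = 39.6897.
Total external cost = ∫₀^{q_m} (7.075 + 1.412q) dq = 7.075×39.6897 + ½×1.412×39.6897² = 1392.9469.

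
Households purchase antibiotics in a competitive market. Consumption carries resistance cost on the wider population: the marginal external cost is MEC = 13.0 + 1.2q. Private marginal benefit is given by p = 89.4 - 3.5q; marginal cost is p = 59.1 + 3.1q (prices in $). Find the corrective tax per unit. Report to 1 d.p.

tax = $15.7 per unit

Social marginal benefit = demand − MEC = 76.4 - 4.7q.
Set SMB = MC: 76.4 - 4.7q = 59.1 + 3.1q → q* = 2.2179.
The Pigouvian tax equals MEC at q*: 13.0 + 1.2×2.2179 = 15.6615.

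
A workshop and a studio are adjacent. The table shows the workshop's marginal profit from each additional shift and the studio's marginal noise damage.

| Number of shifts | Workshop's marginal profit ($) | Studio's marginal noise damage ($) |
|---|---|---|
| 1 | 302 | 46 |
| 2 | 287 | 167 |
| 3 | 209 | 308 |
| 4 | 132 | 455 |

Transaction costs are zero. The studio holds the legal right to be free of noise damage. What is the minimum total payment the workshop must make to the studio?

$213

Efficient level: marginal profit ≥ marginal noise damage through level 2, so k* = 2.
With the studio holding the right, the workshop must at least compensate total damage at k*: 46 + 167 = 213.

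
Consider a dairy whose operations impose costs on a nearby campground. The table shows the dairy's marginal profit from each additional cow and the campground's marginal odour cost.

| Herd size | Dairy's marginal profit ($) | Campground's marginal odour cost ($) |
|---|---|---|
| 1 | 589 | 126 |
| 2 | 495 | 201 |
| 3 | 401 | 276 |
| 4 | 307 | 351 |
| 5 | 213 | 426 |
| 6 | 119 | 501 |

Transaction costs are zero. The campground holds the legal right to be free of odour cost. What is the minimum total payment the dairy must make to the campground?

$603

Efficient level: marginal profit ≥ marginal odour cost through level 3, so k* = 3.
With the campground holding the right, the dairy must at least compensate total damage at k*: 126 + 201 + 276 = 603.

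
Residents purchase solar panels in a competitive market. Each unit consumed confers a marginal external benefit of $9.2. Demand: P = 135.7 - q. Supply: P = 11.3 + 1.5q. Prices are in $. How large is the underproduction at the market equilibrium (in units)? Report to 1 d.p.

Market equilibrium (private): 11.3 + 1.5q = 135.7 - q → q_m = 49.7600.
Social marginal benefit = demand + MEB = 144.9 - q.
Set SMB = MC: 144.9 - q = 11.3 + 1.5q → q* = 53.4400.
Gap = |49.7600 − 53.4400| = 3.6800.

3.7 units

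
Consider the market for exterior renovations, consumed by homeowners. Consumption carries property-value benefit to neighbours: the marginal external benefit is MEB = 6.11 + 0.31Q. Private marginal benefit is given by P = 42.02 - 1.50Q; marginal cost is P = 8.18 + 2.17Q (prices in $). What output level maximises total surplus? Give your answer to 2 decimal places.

Social marginal benefit = demand + MEB = 48.13 - 1.19Q.
Set SMB = MC: 48.13 - 1.19Q = 8.18 + 2.17Q → Q* = 11.8899.

Q* = 11.89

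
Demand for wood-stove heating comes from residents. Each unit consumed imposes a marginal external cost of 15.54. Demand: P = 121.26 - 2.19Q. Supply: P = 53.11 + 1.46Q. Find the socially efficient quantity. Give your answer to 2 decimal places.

Q* = 14.41

Social marginal benefit = demand − MEC = 105.72 - 2.19Q.
Set SMB = MC: 105.72 - 2.19Q = 53.11 + 1.46Q → Q* = 14.4137.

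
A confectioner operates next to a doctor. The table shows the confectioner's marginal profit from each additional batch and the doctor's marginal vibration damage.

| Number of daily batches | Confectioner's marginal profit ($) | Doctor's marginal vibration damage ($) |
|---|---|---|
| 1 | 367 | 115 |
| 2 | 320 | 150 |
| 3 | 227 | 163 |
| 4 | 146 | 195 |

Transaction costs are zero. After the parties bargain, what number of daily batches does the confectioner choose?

Bargaining reaches the level where marginal profit last exceeds marginal vibration damage.
That holds through level 3 (227 ≥ 163) but not at 4 (146 < 195).

3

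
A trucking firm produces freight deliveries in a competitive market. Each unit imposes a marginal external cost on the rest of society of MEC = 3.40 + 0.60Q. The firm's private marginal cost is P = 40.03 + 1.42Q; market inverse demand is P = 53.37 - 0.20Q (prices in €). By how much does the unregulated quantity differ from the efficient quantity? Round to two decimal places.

Market equilibrium (private): 40.03 + 1.42Q = 53.37 - 0.20Q → Q_m = 8.2346.
Social marginal cost = private MC + MEC = 43.43 + 2.02Q.
Set SMC = demand: 43.43 + 2.02Q = 53.37 - 0.20Q → Q* = 4.4775.
Gap = |8.2346 − 4.4775| = 3.7571.

3.76 units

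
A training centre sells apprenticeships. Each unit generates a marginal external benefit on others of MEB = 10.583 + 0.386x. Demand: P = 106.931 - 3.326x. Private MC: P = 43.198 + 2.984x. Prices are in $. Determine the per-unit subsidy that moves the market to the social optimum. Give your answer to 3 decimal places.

subsidy = $15.425 per unit

Social marginal cost = private MC − MEB = 32.615 + 2.598x.
Set SMC = demand: 32.615 + 2.598x = 106.931 - 3.326x → x* = 12.5449.
The Pigouvian subsidy equals MEB at x*: 10.583 + 0.386×12.5449 = 15.4253.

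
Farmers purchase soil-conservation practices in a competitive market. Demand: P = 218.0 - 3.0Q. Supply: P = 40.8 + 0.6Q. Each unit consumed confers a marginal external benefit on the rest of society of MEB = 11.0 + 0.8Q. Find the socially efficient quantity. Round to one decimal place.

Q* = 67.2

Social marginal benefit = demand + MEB = 229.0 - 2.2Q.
Set SMB = MC: 229.0 - 2.2Q = 40.8 + 0.6Q → Q* = 67.2143.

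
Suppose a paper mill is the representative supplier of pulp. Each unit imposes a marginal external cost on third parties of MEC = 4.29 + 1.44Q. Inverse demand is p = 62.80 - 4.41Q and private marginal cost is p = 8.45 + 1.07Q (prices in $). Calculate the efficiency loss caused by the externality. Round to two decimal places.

DWL = $24.92

Market equilibrium (private): 8.45 + 1.07Q = 62.80 - 4.41Q → Q_m = 9.9179.
Social marginal cost = private MC + MEC = 12.74 + 2.51Q.
Set SMC = demand: 12.74 + 2.51Q = 62.80 - 4.41Q → Q* = 7.2341.
The loss is the area between SMC and demand from Q* to Q_m; with linear curves that's a triangle of height MEC(Q_m).
DWL = ½ × 2.6838 × 18.5718 = 24.9215.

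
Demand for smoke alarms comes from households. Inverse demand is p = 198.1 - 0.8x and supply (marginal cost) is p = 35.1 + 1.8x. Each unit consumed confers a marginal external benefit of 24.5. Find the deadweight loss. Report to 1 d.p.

Market equilibrium (private): 35.1 + 1.8x = 198.1 - 0.8x → x_m = 62.6923.
Social marginal benefit = demand + MEB = 222.6 - 0.8x.
Set SMB = MC: 222.6 - 0.8x = 35.1 + 1.8x → x* = 72.1154.
The loss is the area between SMB and MC from x* to x_m; with linear curves that's a triangle of height MEB(x_m).
DWL = ½ × 9.4231 × 24.5000 = 115.4330.

DWL = 115.4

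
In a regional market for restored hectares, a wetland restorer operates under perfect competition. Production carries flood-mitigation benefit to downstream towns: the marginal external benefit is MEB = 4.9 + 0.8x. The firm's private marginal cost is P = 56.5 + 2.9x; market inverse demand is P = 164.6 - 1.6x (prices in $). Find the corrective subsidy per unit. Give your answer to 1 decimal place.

subsidy = $29.3 per unit

Social marginal cost = private MC − MEB = 51.6 + 2.1x.
Set SMC = demand: 51.6 + 2.1x = 164.6 - 1.6x → x* = 30.5405.
The Pigouvian subsidy equals MEB at x*: 4.9 + 0.8×30.5405 = 29.3324.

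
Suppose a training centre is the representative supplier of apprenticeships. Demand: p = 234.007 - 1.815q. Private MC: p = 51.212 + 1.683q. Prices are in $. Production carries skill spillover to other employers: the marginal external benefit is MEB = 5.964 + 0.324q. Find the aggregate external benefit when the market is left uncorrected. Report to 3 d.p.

Market equilibrium (private): 51.212 + 1.683q = 234.007 - 1.815q → q_m = 52.2570.
Total external benefit = ∫₀^{q_m} (5.964 + 0.324q) dq = 5.964×52.2570 + ½×0.324×52.2570² = 754.0494.

$754.049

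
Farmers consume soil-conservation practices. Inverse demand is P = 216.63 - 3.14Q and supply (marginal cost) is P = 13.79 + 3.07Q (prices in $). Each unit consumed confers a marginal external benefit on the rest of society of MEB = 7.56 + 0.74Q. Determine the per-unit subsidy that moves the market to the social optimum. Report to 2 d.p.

Social marginal benefit = demand + MEB = 224.19 - 2.40Q.
Set SMB = MC: 224.19 - 2.40Q = 13.79 + 3.07Q → Q* = 38.4644.
The Pigouvian subsidy equals MEB at Q*: 7.56 + 0.74×38.4644 = 36.0237.

subsidy = $36.02 per unit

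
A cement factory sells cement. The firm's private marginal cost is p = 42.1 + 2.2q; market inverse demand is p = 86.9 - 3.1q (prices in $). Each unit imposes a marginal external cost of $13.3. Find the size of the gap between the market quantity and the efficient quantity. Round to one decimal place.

Market equilibrium (private): 42.1 + 2.2q = 86.9 - 3.1q → q_m = 8.4528.
Social marginal cost = private MC + MEC = 55.4 + 2.2q.
Set SMC = demand: 55.4 + 2.2q = 86.9 - 3.1q → q* = 5.9434.
Gap = |8.4528 − 5.9434| = 2.5094.

2.5 units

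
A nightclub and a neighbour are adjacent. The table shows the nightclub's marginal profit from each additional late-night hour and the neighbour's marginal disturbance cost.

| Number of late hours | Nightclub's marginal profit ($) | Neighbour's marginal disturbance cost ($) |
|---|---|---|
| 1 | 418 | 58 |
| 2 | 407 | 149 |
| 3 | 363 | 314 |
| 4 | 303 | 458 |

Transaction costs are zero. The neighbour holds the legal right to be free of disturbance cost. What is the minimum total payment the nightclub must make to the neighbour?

Efficient level: marginal profit ≥ marginal disturbance cost through level 3, so k* = 3.
With the neighbour holding the right, the nightclub must at least compensate total damage at k*: 58 + 149 + 314 = 521.

$521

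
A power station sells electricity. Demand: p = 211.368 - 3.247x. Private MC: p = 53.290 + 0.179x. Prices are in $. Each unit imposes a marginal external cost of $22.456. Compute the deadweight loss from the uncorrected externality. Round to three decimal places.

DWL = $73.595

Market equilibrium (private): 53.290 + 0.179x = 211.368 - 3.247x → x_m = 46.1407.
Social marginal cost = private MC + MEC = 75.746 + 0.179x.
Set SMC = demand: 75.746 + 0.179x = 211.368 - 3.247x → x* = 39.5861.
The loss is the area between SMC and demand from x* to x_m; with linear curves that's a triangle of height MEC(x_m).
DWL = ½ × 6.5546 × 22.4560 = 73.5950.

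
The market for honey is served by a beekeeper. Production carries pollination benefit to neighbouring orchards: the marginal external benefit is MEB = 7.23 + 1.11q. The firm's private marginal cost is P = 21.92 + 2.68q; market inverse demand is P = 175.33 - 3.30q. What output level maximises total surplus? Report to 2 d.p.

q* = 32.99

Social marginal cost = private MC − MEB = 14.69 + 1.57q.
Set SMC = demand: 14.69 + 1.57q = 175.33 - 3.30q → q* = 32.9856.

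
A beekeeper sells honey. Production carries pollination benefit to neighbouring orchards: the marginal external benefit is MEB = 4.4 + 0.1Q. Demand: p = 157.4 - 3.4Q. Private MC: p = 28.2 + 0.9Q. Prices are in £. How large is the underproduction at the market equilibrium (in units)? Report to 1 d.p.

1.8 units

Market equilibrium (private): 28.2 + 0.9Q = 157.4 - 3.4Q → Q_m = 30.0465.
Social marginal cost = private MC − MEB = 23.8 + 0.8Q.
Set SMC = demand: 23.8 + 0.8Q = 157.4 - 3.4Q → Q* = 31.8095.
Gap = |30.0465 − 31.8095| = 1.7630.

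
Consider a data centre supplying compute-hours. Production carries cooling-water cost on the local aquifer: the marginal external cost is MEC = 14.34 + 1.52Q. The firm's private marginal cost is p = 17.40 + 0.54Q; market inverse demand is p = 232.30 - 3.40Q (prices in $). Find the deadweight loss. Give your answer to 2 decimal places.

Market equilibrium (private): 17.40 + 0.54Q = 232.30 - 3.40Q → Q_m = 54.5431.
Social marginal cost = private MC + MEC = 31.74 + 2.06Q.
Set SMC = demand: 31.74 + 2.06Q = 232.30 - 3.40Q → Q* = 36.7326.
The welfare-loss triangle has base |Q_m − Q*| and height MEC(Q_m) (the vertical gap between SMC and demand is zero at Q* and MEC at Q_m).
DWL = ½ × 17.8105 × 97.2456 = 865.9964.

DWL = $866.00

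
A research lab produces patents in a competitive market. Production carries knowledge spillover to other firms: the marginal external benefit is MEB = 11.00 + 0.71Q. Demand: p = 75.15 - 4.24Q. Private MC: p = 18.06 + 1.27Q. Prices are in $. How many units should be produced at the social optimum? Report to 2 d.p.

Q* = 14.19

Social marginal cost = private MC − MEB = 7.06 + 0.56Q.
Set SMC = demand: 7.06 + 0.56Q = 75.15 - 4.24Q → Q* = 14.1854.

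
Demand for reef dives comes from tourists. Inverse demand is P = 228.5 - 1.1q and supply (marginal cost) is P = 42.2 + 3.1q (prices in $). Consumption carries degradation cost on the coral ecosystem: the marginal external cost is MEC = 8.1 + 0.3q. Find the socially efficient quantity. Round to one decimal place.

Social marginal benefit = demand − MEC = 220.4 - 1.4q.
Set SMB = MC: 220.4 - 1.4q = 42.2 + 3.1q → q* = 39.6000.

q* = 39.6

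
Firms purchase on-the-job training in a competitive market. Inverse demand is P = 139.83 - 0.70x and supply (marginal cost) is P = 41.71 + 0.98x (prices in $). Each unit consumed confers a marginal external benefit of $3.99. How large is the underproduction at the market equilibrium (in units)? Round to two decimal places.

Market equilibrium (private): 41.71 + 0.98x = 139.83 - 0.70x → x_m = 58.4048.
Social marginal benefit = demand + MEB = 143.82 - 0.70x.
Set SMB = MC: 143.82 - 0.70x = 41.71 + 0.98x → x* = 60.7798.
Gap = |58.4048 − 60.7798| = 2.3750.

2.38 units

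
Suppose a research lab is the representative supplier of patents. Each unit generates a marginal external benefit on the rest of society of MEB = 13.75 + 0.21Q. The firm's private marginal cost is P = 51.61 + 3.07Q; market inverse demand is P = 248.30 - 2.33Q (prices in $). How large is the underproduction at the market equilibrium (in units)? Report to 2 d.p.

Market equilibrium (private): 51.61 + 3.07Q = 248.30 - 2.33Q → Q_m = 36.4241.
Social marginal cost = private MC − MEB = 37.86 + 2.86Q.
Set SMC = demand: 37.86 + 2.86Q = 248.30 - 2.33Q → Q* = 40.5472.
Gap = |36.4241 − 40.5472| = 4.1231.

4.12 units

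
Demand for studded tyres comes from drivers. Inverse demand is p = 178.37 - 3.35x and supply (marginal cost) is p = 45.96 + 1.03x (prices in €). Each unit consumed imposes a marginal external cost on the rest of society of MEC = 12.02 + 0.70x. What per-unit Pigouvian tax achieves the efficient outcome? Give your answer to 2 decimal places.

Social marginal benefit = demand − MEC = 166.35 - 4.05x.
Set SMB = MC: 166.35 - 4.05x = 45.96 + 1.03x → x* = 23.6988.
The Pigouvian tax equals MEC at x*: 12.02 + 0.70×23.6988 = 28.6092.

tax = €28.61 per unit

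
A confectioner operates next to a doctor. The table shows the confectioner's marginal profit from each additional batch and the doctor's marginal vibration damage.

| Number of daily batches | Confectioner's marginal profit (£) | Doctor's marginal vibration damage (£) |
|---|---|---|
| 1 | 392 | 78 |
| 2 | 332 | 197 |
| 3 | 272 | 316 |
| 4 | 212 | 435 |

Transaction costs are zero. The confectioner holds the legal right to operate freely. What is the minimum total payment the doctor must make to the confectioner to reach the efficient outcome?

£484

Left alone the confectioner would choose level 4 (marginal profit stays positive).
Efficient level: k* = 2 (marginal profit ≥ marginal vibration damage through 2).
The doctor must at least cover the confectioner's forgone profit from cutting 4→2: 272 + 212 = 484.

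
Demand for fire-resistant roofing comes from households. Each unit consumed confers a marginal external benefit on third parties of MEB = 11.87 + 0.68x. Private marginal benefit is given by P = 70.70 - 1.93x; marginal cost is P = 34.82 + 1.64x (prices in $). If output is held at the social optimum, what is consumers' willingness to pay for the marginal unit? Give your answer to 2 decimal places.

P = $38.81

Social marginal benefit = demand + MEB = 82.57 - 1.25x.
Set SMB = MC: 82.57 - 1.25x = 34.82 + 1.64x → x* = 16.5225.
Consumer price on the demand curve at x*: 70.70 − 1.93×16.5225 = 38.8116.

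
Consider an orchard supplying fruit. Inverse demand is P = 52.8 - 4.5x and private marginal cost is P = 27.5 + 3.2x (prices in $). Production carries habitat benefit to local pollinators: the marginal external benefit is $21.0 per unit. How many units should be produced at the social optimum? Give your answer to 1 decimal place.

x* = 6.0

Social marginal cost = private MC − MEB = 6.5 + 3.2x.
Set SMC = demand: 6.5 + 3.2x = 52.8 - 4.5x → x* = 6.0130.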